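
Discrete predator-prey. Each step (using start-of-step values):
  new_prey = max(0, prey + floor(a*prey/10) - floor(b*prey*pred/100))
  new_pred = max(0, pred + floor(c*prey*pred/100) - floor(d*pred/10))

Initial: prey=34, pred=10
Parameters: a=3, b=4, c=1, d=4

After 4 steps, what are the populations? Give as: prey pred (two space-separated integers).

Step 1: prey: 34+10-13=31; pred: 10+3-4=9
Step 2: prey: 31+9-11=29; pred: 9+2-3=8
Step 3: prey: 29+8-9=28; pred: 8+2-3=7
Step 4: prey: 28+8-7=29; pred: 7+1-2=6

Answer: 29 6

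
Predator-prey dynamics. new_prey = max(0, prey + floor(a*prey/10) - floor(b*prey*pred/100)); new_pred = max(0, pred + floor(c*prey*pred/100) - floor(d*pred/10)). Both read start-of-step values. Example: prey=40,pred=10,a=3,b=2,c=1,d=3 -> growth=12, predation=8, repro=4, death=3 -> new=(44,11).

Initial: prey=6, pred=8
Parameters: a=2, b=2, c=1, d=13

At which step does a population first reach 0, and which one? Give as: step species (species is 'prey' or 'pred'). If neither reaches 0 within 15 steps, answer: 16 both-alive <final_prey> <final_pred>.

Step 1: prey: 6+1-0=7; pred: 8+0-10=0
First extinction: pred at step 1

Answer: 1 pred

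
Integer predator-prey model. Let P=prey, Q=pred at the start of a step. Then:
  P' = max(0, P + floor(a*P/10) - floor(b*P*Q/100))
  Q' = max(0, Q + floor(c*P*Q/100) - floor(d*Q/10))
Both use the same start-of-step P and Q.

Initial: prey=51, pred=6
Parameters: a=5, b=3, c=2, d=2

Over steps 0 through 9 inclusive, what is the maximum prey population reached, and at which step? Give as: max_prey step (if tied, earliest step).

Step 1: prey: 51+25-9=67; pred: 6+6-1=11
Step 2: prey: 67+33-22=78; pred: 11+14-2=23
Step 3: prey: 78+39-53=64; pred: 23+35-4=54
Step 4: prey: 64+32-103=0; pred: 54+69-10=113
Step 5: prey: 0+0-0=0; pred: 113+0-22=91
Step 6: prey: 0+0-0=0; pred: 91+0-18=73
Step 7: prey: 0+0-0=0; pred: 73+0-14=59
Step 8: prey: 0+0-0=0; pred: 59+0-11=48
Step 9: prey: 0+0-0=0; pred: 48+0-9=39
Max prey = 78 at step 2

Answer: 78 2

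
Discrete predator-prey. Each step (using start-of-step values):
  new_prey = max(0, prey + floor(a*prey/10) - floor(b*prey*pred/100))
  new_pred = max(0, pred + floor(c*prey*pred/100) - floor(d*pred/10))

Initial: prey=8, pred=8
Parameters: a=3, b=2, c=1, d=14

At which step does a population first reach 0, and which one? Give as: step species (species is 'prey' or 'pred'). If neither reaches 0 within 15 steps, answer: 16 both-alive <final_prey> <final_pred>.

Answer: 1 pred

Derivation:
Step 1: prey: 8+2-1=9; pred: 8+0-11=0
First extinction: pred at step 1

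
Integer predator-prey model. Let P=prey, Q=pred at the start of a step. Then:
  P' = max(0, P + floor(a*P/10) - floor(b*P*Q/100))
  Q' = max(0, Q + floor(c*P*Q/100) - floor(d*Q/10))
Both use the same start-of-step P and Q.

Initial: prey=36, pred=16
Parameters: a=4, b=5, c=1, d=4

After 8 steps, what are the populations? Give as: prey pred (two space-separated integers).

Answer: 22 2

Derivation:
Step 1: prey: 36+14-28=22; pred: 16+5-6=15
Step 2: prey: 22+8-16=14; pred: 15+3-6=12
Step 3: prey: 14+5-8=11; pred: 12+1-4=9
Step 4: prey: 11+4-4=11; pred: 9+0-3=6
Step 5: prey: 11+4-3=12; pred: 6+0-2=4
Step 6: prey: 12+4-2=14; pred: 4+0-1=3
Step 7: prey: 14+5-2=17; pred: 3+0-1=2
Step 8: prey: 17+6-1=22; pred: 2+0-0=2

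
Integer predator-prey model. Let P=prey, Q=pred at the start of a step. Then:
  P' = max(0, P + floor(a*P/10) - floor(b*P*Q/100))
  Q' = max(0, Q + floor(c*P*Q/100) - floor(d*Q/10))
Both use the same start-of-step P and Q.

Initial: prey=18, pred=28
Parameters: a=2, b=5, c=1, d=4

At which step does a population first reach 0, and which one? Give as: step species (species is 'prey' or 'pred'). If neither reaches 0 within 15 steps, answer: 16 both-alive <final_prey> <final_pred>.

Step 1: prey: 18+3-25=0; pred: 28+5-11=22
First extinction: prey at step 1

Answer: 1 prey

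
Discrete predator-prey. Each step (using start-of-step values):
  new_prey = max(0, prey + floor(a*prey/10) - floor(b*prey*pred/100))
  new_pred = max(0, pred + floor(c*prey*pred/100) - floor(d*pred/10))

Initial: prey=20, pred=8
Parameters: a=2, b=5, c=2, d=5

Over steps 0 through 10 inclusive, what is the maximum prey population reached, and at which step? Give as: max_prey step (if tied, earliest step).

Answer: 27 10

Derivation:
Step 1: prey: 20+4-8=16; pred: 8+3-4=7
Step 2: prey: 16+3-5=14; pred: 7+2-3=6
Step 3: prey: 14+2-4=12; pred: 6+1-3=4
Step 4: prey: 12+2-2=12; pred: 4+0-2=2
Step 5: prey: 12+2-1=13; pred: 2+0-1=1
Step 6: prey: 13+2-0=15; pred: 1+0-0=1
Step 7: prey: 15+3-0=18; pred: 1+0-0=1
Step 8: prey: 18+3-0=21; pred: 1+0-0=1
Step 9: prey: 21+4-1=24; pred: 1+0-0=1
Step 10: prey: 24+4-1=27; pred: 1+0-0=1
Max prey = 27 at step 10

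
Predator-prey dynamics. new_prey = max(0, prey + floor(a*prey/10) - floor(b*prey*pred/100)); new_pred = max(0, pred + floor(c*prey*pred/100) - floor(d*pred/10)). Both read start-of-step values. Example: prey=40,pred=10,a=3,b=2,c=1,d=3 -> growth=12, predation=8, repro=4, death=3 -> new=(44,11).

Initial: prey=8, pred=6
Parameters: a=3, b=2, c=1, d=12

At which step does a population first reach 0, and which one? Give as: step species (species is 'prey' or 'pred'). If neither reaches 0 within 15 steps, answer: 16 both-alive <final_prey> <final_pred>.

Answer: 1 pred

Derivation:
Step 1: prey: 8+2-0=10; pred: 6+0-7=0
First extinction: pred at step 1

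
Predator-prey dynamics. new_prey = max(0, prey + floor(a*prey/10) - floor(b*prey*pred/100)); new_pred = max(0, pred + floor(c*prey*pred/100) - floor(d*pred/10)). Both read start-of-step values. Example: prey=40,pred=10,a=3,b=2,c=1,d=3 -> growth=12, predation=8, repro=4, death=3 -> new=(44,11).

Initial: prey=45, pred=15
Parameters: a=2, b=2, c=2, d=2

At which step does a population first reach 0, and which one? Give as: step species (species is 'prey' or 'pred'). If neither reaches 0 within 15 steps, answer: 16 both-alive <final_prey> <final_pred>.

Answer: 5 prey

Derivation:
Step 1: prey: 45+9-13=41; pred: 15+13-3=25
Step 2: prey: 41+8-20=29; pred: 25+20-5=40
Step 3: prey: 29+5-23=11; pred: 40+23-8=55
Step 4: prey: 11+2-12=1; pred: 55+12-11=56
Step 5: prey: 1+0-1=0; pred: 56+1-11=46
First extinction: prey at step 5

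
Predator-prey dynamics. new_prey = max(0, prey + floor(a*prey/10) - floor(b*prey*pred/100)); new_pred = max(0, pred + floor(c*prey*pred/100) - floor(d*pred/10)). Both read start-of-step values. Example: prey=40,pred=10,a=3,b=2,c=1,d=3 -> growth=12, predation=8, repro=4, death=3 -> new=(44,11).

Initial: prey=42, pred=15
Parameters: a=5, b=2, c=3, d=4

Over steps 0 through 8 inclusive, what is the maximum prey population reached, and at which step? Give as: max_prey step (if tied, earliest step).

Answer: 51 1

Derivation:
Step 1: prey: 42+21-12=51; pred: 15+18-6=27
Step 2: prey: 51+25-27=49; pred: 27+41-10=58
Step 3: prey: 49+24-56=17; pred: 58+85-23=120
Step 4: prey: 17+8-40=0; pred: 120+61-48=133
Step 5: prey: 0+0-0=0; pred: 133+0-53=80
Step 6: prey: 0+0-0=0; pred: 80+0-32=48
Step 7: prey: 0+0-0=0; pred: 48+0-19=29
Step 8: prey: 0+0-0=0; pred: 29+0-11=18
Max prey = 51 at step 1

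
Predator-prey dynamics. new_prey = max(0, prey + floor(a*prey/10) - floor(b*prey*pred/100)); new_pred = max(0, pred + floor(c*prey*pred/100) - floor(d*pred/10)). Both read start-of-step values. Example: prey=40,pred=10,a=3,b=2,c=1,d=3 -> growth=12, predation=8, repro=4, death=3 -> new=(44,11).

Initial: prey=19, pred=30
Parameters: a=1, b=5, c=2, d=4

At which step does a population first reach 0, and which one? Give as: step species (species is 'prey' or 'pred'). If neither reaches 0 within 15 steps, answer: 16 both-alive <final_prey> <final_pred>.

Answer: 1 prey

Derivation:
Step 1: prey: 19+1-28=0; pred: 30+11-12=29
First extinction: prey at step 1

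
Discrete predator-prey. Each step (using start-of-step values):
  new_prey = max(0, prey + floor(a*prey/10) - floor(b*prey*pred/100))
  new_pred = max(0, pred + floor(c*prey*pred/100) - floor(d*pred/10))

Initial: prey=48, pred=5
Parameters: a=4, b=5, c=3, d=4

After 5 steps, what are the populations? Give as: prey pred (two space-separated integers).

Step 1: prey: 48+19-12=55; pred: 5+7-2=10
Step 2: prey: 55+22-27=50; pred: 10+16-4=22
Step 3: prey: 50+20-55=15; pred: 22+33-8=47
Step 4: prey: 15+6-35=0; pred: 47+21-18=50
Step 5: prey: 0+0-0=0; pred: 50+0-20=30

Answer: 0 30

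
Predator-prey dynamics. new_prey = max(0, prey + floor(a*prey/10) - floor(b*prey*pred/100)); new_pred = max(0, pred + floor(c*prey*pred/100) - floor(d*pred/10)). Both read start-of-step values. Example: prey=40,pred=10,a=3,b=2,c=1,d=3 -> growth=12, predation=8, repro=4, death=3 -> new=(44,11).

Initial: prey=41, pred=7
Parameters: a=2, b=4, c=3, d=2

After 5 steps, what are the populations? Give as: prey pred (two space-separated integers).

Step 1: prey: 41+8-11=38; pred: 7+8-1=14
Step 2: prey: 38+7-21=24; pred: 14+15-2=27
Step 3: prey: 24+4-25=3; pred: 27+19-5=41
Step 4: prey: 3+0-4=0; pred: 41+3-8=36
Step 5: prey: 0+0-0=0; pred: 36+0-7=29

Answer: 0 29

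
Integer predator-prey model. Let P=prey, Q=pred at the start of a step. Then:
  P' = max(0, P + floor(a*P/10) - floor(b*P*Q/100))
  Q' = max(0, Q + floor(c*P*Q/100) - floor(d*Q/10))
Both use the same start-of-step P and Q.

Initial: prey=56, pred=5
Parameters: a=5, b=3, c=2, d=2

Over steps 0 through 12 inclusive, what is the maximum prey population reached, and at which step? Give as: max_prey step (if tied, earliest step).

Answer: 94 2

Derivation:
Step 1: prey: 56+28-8=76; pred: 5+5-1=9
Step 2: prey: 76+38-20=94; pred: 9+13-1=21
Step 3: prey: 94+47-59=82; pred: 21+39-4=56
Step 4: prey: 82+41-137=0; pred: 56+91-11=136
Step 5: prey: 0+0-0=0; pred: 136+0-27=109
Step 6: prey: 0+0-0=0; pred: 109+0-21=88
Step 7: prey: 0+0-0=0; pred: 88+0-17=71
Step 8: prey: 0+0-0=0; pred: 71+0-14=57
Step 9: prey: 0+0-0=0; pred: 57+0-11=46
Step 10: prey: 0+0-0=0; pred: 46+0-9=37
Step 11: prey: 0+0-0=0; pred: 37+0-7=30
Step 12: prey: 0+0-0=0; pred: 30+0-6=24
Max prey = 94 at step 2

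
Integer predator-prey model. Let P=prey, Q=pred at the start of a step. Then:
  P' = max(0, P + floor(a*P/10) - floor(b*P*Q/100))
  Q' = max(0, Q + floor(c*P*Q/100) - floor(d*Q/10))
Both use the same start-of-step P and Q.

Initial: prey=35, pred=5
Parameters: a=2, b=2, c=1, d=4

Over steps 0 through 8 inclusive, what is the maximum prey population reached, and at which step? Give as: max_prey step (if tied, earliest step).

Answer: 76 8

Derivation:
Step 1: prey: 35+7-3=39; pred: 5+1-2=4
Step 2: prey: 39+7-3=43; pred: 4+1-1=4
Step 3: prey: 43+8-3=48; pred: 4+1-1=4
Step 4: prey: 48+9-3=54; pred: 4+1-1=4
Step 5: prey: 54+10-4=60; pred: 4+2-1=5
Step 6: prey: 60+12-6=66; pred: 5+3-2=6
Step 7: prey: 66+13-7=72; pred: 6+3-2=7
Step 8: prey: 72+14-10=76; pred: 7+5-2=10
Max prey = 76 at step 8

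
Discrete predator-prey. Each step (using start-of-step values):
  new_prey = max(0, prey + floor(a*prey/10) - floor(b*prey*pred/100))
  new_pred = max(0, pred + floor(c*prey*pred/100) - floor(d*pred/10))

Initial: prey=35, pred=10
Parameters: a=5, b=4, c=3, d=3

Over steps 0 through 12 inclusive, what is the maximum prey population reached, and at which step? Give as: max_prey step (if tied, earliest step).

Step 1: prey: 35+17-14=38; pred: 10+10-3=17
Step 2: prey: 38+19-25=32; pred: 17+19-5=31
Step 3: prey: 32+16-39=9; pred: 31+29-9=51
Step 4: prey: 9+4-18=0; pred: 51+13-15=49
Step 5: prey: 0+0-0=0; pred: 49+0-14=35
Step 6: prey: 0+0-0=0; pred: 35+0-10=25
Step 7: prey: 0+0-0=0; pred: 25+0-7=18
Step 8: prey: 0+0-0=0; pred: 18+0-5=13
Step 9: prey: 0+0-0=0; pred: 13+0-3=10
Step 10: prey: 0+0-0=0; pred: 10+0-3=7
Step 11: prey: 0+0-0=0; pred: 7+0-2=5
Step 12: prey: 0+0-0=0; pred: 5+0-1=4
Max prey = 38 at step 1

Answer: 38 1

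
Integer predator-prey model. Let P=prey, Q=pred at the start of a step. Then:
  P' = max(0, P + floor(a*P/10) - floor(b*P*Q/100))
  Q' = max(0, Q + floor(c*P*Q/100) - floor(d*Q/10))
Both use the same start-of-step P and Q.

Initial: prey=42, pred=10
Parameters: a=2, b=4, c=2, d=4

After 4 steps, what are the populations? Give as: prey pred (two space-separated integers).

Step 1: prey: 42+8-16=34; pred: 10+8-4=14
Step 2: prey: 34+6-19=21; pred: 14+9-5=18
Step 3: prey: 21+4-15=10; pred: 18+7-7=18
Step 4: prey: 10+2-7=5; pred: 18+3-7=14

Answer: 5 14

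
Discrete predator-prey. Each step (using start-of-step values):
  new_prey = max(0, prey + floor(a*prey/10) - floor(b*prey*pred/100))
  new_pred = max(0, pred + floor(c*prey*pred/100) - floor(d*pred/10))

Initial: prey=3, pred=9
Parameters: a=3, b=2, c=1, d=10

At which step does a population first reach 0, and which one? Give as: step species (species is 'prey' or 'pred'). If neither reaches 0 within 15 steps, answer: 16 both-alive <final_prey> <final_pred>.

Answer: 1 pred

Derivation:
Step 1: prey: 3+0-0=3; pred: 9+0-9=0
First extinction: pred at step 1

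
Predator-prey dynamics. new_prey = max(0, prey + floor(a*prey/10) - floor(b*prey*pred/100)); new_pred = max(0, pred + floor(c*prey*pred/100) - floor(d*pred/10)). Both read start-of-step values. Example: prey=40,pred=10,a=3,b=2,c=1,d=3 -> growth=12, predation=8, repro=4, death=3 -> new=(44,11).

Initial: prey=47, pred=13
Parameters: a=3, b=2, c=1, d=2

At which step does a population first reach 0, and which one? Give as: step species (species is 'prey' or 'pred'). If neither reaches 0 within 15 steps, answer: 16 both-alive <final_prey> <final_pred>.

Step 1: prey: 47+14-12=49; pred: 13+6-2=17
Step 2: prey: 49+14-16=47; pred: 17+8-3=22
Step 3: prey: 47+14-20=41; pred: 22+10-4=28
Step 4: prey: 41+12-22=31; pred: 28+11-5=34
Step 5: prey: 31+9-21=19; pred: 34+10-6=38
Step 6: prey: 19+5-14=10; pred: 38+7-7=38
Step 7: prey: 10+3-7=6; pred: 38+3-7=34
Step 8: prey: 6+1-4=3; pred: 34+2-6=30
Step 9: prey: 3+0-1=2; pred: 30+0-6=24
Step 10: prey: 2+0-0=2; pred: 24+0-4=20
Step 11: prey: 2+0-0=2; pred: 20+0-4=16
Step 12: prey: 2+0-0=2; pred: 16+0-3=13
Step 13: prey: 2+0-0=2; pred: 13+0-2=11
Step 14: prey: 2+0-0=2; pred: 11+0-2=9
Step 15: prey: 2+0-0=2; pred: 9+0-1=8
No extinction within 15 steps

Answer: 16 both-alive 2 8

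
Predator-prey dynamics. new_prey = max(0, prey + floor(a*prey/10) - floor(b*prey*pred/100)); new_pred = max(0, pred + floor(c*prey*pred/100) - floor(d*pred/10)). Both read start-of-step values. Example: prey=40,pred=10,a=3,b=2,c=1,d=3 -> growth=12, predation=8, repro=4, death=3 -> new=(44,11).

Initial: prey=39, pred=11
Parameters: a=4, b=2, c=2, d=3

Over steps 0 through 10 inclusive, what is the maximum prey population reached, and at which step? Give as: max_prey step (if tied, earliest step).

Step 1: prey: 39+15-8=46; pred: 11+8-3=16
Step 2: prey: 46+18-14=50; pred: 16+14-4=26
Step 3: prey: 50+20-26=44; pred: 26+26-7=45
Step 4: prey: 44+17-39=22; pred: 45+39-13=71
Step 5: prey: 22+8-31=0; pred: 71+31-21=81
Step 6: prey: 0+0-0=0; pred: 81+0-24=57
Step 7: prey: 0+0-0=0; pred: 57+0-17=40
Step 8: prey: 0+0-0=0; pred: 40+0-12=28
Step 9: prey: 0+0-0=0; pred: 28+0-8=20
Step 10: prey: 0+0-0=0; pred: 20+0-6=14
Max prey = 50 at step 2

Answer: 50 2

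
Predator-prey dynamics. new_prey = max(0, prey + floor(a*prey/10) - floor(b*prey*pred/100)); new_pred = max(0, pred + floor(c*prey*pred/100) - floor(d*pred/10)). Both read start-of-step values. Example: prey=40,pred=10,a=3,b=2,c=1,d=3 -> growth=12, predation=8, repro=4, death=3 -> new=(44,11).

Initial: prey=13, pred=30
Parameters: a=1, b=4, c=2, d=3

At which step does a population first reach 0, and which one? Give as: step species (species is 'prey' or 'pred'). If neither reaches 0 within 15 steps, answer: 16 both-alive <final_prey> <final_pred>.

Step 1: prey: 13+1-15=0; pred: 30+7-9=28
First extinction: prey at step 1

Answer: 1 prey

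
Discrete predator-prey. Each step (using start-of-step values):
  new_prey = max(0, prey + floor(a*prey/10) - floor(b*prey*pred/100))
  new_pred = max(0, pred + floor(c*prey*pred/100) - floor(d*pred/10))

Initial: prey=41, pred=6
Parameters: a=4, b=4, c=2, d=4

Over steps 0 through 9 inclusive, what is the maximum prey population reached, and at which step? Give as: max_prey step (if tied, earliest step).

Step 1: prey: 41+16-9=48; pred: 6+4-2=8
Step 2: prey: 48+19-15=52; pred: 8+7-3=12
Step 3: prey: 52+20-24=48; pred: 12+12-4=20
Step 4: prey: 48+19-38=29; pred: 20+19-8=31
Step 5: prey: 29+11-35=5; pred: 31+17-12=36
Step 6: prey: 5+2-7=0; pred: 36+3-14=25
Step 7: prey: 0+0-0=0; pred: 25+0-10=15
Step 8: prey: 0+0-0=0; pred: 15+0-6=9
Step 9: prey: 0+0-0=0; pred: 9+0-3=6
Max prey = 52 at step 2

Answer: 52 2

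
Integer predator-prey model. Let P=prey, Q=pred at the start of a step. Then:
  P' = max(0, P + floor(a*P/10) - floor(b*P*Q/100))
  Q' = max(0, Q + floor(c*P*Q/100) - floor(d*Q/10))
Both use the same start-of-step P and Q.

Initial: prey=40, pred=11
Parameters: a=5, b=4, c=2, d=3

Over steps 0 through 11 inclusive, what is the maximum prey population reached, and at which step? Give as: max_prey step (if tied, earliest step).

Answer: 43 1

Derivation:
Step 1: prey: 40+20-17=43; pred: 11+8-3=16
Step 2: prey: 43+21-27=37; pred: 16+13-4=25
Step 3: prey: 37+18-37=18; pred: 25+18-7=36
Step 4: prey: 18+9-25=2; pred: 36+12-10=38
Step 5: prey: 2+1-3=0; pred: 38+1-11=28
Step 6: prey: 0+0-0=0; pred: 28+0-8=20
Step 7: prey: 0+0-0=0; pred: 20+0-6=14
Step 8: prey: 0+0-0=0; pred: 14+0-4=10
Step 9: prey: 0+0-0=0; pred: 10+0-3=7
Step 10: prey: 0+0-0=0; pred: 7+0-2=5
Step 11: prey: 0+0-0=0; pred: 5+0-1=4
Max prey = 43 at step 1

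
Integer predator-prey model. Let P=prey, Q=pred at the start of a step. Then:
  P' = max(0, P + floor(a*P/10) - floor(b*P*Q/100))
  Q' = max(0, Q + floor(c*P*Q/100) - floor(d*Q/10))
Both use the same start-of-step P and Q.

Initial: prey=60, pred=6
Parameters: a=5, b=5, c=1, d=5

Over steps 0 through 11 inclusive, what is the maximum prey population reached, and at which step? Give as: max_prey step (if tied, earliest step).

Step 1: prey: 60+30-18=72; pred: 6+3-3=6
Step 2: prey: 72+36-21=87; pred: 6+4-3=7
Step 3: prey: 87+43-30=100; pred: 7+6-3=10
Step 4: prey: 100+50-50=100; pred: 10+10-5=15
Step 5: prey: 100+50-75=75; pred: 15+15-7=23
Step 6: prey: 75+37-86=26; pred: 23+17-11=29
Step 7: prey: 26+13-37=2; pred: 29+7-14=22
Step 8: prey: 2+1-2=1; pred: 22+0-11=11
Step 9: prey: 1+0-0=1; pred: 11+0-5=6
Step 10: prey: 1+0-0=1; pred: 6+0-3=3
Step 11: prey: 1+0-0=1; pred: 3+0-1=2
Max prey = 100 at step 3

Answer: 100 3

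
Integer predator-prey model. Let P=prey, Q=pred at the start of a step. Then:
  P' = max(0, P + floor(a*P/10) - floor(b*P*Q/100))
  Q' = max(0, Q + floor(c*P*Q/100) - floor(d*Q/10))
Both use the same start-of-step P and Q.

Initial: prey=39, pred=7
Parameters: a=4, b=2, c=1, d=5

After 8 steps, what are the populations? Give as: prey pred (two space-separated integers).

Answer: 91 85

Derivation:
Step 1: prey: 39+15-5=49; pred: 7+2-3=6
Step 2: prey: 49+19-5=63; pred: 6+2-3=5
Step 3: prey: 63+25-6=82; pred: 5+3-2=6
Step 4: prey: 82+32-9=105; pred: 6+4-3=7
Step 5: prey: 105+42-14=133; pred: 7+7-3=11
Step 6: prey: 133+53-29=157; pred: 11+14-5=20
Step 7: prey: 157+62-62=157; pred: 20+31-10=41
Step 8: prey: 157+62-128=91; pred: 41+64-20=85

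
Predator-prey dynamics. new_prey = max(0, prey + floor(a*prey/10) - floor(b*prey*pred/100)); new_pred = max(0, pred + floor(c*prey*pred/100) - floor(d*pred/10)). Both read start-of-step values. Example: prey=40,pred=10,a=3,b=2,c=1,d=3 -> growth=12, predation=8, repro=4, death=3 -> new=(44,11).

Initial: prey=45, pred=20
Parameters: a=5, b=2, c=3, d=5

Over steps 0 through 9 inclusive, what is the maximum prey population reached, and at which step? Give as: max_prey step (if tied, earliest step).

Answer: 49 1

Derivation:
Step 1: prey: 45+22-18=49; pred: 20+27-10=37
Step 2: prey: 49+24-36=37; pred: 37+54-18=73
Step 3: prey: 37+18-54=1; pred: 73+81-36=118
Step 4: prey: 1+0-2=0; pred: 118+3-59=62
Step 5: prey: 0+0-0=0; pred: 62+0-31=31
Step 6: prey: 0+0-0=0; pred: 31+0-15=16
Step 7: prey: 0+0-0=0; pred: 16+0-8=8
Step 8: prey: 0+0-0=0; pred: 8+0-4=4
Step 9: prey: 0+0-0=0; pred: 4+0-2=2
Max prey = 49 at step 1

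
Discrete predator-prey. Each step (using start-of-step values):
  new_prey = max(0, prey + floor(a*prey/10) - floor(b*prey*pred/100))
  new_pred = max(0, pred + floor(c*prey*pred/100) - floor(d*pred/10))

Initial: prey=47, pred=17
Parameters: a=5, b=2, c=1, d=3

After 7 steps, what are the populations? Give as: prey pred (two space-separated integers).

Answer: 7 50

Derivation:
Step 1: prey: 47+23-15=55; pred: 17+7-5=19
Step 2: prey: 55+27-20=62; pred: 19+10-5=24
Step 3: prey: 62+31-29=64; pred: 24+14-7=31
Step 4: prey: 64+32-39=57; pred: 31+19-9=41
Step 5: prey: 57+28-46=39; pred: 41+23-12=52
Step 6: prey: 39+19-40=18; pred: 52+20-15=57
Step 7: prey: 18+9-20=7; pred: 57+10-17=50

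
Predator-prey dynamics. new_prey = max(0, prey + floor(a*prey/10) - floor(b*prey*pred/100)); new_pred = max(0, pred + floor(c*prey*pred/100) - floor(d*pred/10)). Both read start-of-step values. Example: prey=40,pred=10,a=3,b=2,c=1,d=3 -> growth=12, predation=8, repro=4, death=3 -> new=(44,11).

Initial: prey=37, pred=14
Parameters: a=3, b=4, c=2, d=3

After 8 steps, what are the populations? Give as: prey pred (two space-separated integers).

Step 1: prey: 37+11-20=28; pred: 14+10-4=20
Step 2: prey: 28+8-22=14; pred: 20+11-6=25
Step 3: prey: 14+4-14=4; pred: 25+7-7=25
Step 4: prey: 4+1-4=1; pred: 25+2-7=20
Step 5: prey: 1+0-0=1; pred: 20+0-6=14
Step 6: prey: 1+0-0=1; pred: 14+0-4=10
Step 7: prey: 1+0-0=1; pred: 10+0-3=7
Step 8: prey: 1+0-0=1; pred: 7+0-2=5

Answer: 1 5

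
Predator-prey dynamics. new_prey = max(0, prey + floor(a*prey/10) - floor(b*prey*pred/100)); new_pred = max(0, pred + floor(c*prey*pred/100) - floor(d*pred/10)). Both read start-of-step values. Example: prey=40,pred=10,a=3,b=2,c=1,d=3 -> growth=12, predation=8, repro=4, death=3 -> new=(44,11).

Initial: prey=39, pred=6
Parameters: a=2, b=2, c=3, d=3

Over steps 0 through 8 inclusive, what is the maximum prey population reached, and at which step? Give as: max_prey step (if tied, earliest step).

Step 1: prey: 39+7-4=42; pred: 6+7-1=12
Step 2: prey: 42+8-10=40; pred: 12+15-3=24
Step 3: prey: 40+8-19=29; pred: 24+28-7=45
Step 4: prey: 29+5-26=8; pred: 45+39-13=71
Step 5: prey: 8+1-11=0; pred: 71+17-21=67
Step 6: prey: 0+0-0=0; pred: 67+0-20=47
Step 7: prey: 0+0-0=0; pred: 47+0-14=33
Step 8: prey: 0+0-0=0; pred: 33+0-9=24
Max prey = 42 at step 1

Answer: 42 1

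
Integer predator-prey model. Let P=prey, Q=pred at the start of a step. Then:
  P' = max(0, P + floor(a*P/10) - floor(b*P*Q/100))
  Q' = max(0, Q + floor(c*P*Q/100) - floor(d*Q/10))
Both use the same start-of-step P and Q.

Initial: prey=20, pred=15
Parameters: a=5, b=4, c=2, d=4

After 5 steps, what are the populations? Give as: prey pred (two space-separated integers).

Answer: 17 11

Derivation:
Step 1: prey: 20+10-12=18; pred: 15+6-6=15
Step 2: prey: 18+9-10=17; pred: 15+5-6=14
Step 3: prey: 17+8-9=16; pred: 14+4-5=13
Step 4: prey: 16+8-8=16; pred: 13+4-5=12
Step 5: prey: 16+8-7=17; pred: 12+3-4=11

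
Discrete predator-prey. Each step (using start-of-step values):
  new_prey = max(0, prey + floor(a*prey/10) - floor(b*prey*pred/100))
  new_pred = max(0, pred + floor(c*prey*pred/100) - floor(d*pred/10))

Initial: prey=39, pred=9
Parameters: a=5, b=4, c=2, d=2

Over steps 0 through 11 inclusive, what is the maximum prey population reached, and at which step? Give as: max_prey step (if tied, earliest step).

Answer: 44 1

Derivation:
Step 1: prey: 39+19-14=44; pred: 9+7-1=15
Step 2: prey: 44+22-26=40; pred: 15+13-3=25
Step 3: prey: 40+20-40=20; pred: 25+20-5=40
Step 4: prey: 20+10-32=0; pred: 40+16-8=48
Step 5: prey: 0+0-0=0; pred: 48+0-9=39
Step 6: prey: 0+0-0=0; pred: 39+0-7=32
Step 7: prey: 0+0-0=0; pred: 32+0-6=26
Step 8: prey: 0+0-0=0; pred: 26+0-5=21
Step 9: prey: 0+0-0=0; pred: 21+0-4=17
Step 10: prey: 0+0-0=0; pred: 17+0-3=14
Step 11: prey: 0+0-0=0; pred: 14+0-2=12
Max prey = 44 at step 1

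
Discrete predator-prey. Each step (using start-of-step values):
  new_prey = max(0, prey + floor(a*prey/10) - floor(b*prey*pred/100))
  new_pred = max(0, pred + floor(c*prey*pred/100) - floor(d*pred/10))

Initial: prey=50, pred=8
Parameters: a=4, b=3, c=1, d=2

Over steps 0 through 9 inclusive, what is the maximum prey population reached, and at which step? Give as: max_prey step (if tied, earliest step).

Step 1: prey: 50+20-12=58; pred: 8+4-1=11
Step 2: prey: 58+23-19=62; pred: 11+6-2=15
Step 3: prey: 62+24-27=59; pred: 15+9-3=21
Step 4: prey: 59+23-37=45; pred: 21+12-4=29
Step 5: prey: 45+18-39=24; pred: 29+13-5=37
Step 6: prey: 24+9-26=7; pred: 37+8-7=38
Step 7: prey: 7+2-7=2; pred: 38+2-7=33
Step 8: prey: 2+0-1=1; pred: 33+0-6=27
Step 9: prey: 1+0-0=1; pred: 27+0-5=22
Max prey = 62 at step 2

Answer: 62 2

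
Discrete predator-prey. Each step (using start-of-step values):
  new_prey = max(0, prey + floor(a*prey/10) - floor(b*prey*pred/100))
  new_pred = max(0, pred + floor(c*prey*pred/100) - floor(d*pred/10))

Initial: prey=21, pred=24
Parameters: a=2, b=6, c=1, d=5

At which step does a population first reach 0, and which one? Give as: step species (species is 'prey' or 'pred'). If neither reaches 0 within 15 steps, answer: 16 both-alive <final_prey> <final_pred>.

Answer: 1 prey

Derivation:
Step 1: prey: 21+4-30=0; pred: 24+5-12=17
First extinction: prey at step 1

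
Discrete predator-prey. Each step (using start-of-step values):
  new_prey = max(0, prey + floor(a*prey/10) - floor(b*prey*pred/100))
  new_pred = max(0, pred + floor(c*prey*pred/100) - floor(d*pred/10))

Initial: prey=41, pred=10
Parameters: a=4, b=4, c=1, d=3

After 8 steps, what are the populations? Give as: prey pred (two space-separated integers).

Step 1: prey: 41+16-16=41; pred: 10+4-3=11
Step 2: prey: 41+16-18=39; pred: 11+4-3=12
Step 3: prey: 39+15-18=36; pred: 12+4-3=13
Step 4: prey: 36+14-18=32; pred: 13+4-3=14
Step 5: prey: 32+12-17=27; pred: 14+4-4=14
Step 6: prey: 27+10-15=22; pred: 14+3-4=13
Step 7: prey: 22+8-11=19; pred: 13+2-3=12
Step 8: prey: 19+7-9=17; pred: 12+2-3=11

Answer: 17 11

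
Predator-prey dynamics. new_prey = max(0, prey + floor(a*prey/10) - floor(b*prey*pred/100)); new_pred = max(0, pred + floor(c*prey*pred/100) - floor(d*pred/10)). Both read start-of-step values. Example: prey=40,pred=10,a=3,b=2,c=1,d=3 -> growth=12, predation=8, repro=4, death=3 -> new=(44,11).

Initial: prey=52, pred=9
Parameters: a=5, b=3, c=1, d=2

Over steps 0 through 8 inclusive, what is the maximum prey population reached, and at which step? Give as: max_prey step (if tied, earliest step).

Answer: 73 2

Derivation:
Step 1: prey: 52+26-14=64; pred: 9+4-1=12
Step 2: prey: 64+32-23=73; pred: 12+7-2=17
Step 3: prey: 73+36-37=72; pred: 17+12-3=26
Step 4: prey: 72+36-56=52; pred: 26+18-5=39
Step 5: prey: 52+26-60=18; pred: 39+20-7=52
Step 6: prey: 18+9-28=0; pred: 52+9-10=51
Step 7: prey: 0+0-0=0; pred: 51+0-10=41
Step 8: prey: 0+0-0=0; pred: 41+0-8=33
Max prey = 73 at step 2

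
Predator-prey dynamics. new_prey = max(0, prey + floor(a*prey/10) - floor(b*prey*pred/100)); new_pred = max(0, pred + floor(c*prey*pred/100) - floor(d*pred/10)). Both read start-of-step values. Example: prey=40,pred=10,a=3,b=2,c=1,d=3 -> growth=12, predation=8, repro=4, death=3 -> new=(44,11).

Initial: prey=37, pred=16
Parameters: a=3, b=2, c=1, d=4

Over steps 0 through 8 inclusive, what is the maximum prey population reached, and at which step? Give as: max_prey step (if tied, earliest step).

Step 1: prey: 37+11-11=37; pred: 16+5-6=15
Step 2: prey: 37+11-11=37; pred: 15+5-6=14
Step 3: prey: 37+11-10=38; pred: 14+5-5=14
Step 4: prey: 38+11-10=39; pred: 14+5-5=14
Step 5: prey: 39+11-10=40; pred: 14+5-5=14
Step 6: prey: 40+12-11=41; pred: 14+5-5=14
Step 7: prey: 41+12-11=42; pred: 14+5-5=14
Step 8: prey: 42+12-11=43; pred: 14+5-5=14
Max prey = 43 at step 8

Answer: 43 8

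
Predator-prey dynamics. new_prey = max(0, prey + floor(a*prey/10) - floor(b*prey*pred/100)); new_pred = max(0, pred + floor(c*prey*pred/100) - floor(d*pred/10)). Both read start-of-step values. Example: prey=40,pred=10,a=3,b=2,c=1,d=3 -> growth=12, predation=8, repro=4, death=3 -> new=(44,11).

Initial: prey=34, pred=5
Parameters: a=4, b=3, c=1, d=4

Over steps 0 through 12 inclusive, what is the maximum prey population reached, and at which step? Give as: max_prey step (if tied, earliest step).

Answer: 117 6

Derivation:
Step 1: prey: 34+13-5=42; pred: 5+1-2=4
Step 2: prey: 42+16-5=53; pred: 4+1-1=4
Step 3: prey: 53+21-6=68; pred: 4+2-1=5
Step 4: prey: 68+27-10=85; pred: 5+3-2=6
Step 5: prey: 85+34-15=104; pred: 6+5-2=9
Step 6: prey: 104+41-28=117; pred: 9+9-3=15
Step 7: prey: 117+46-52=111; pred: 15+17-6=26
Step 8: prey: 111+44-86=69; pred: 26+28-10=44
Step 9: prey: 69+27-91=5; pred: 44+30-17=57
Step 10: prey: 5+2-8=0; pred: 57+2-22=37
Step 11: prey: 0+0-0=0; pred: 37+0-14=23
Step 12: prey: 0+0-0=0; pred: 23+0-9=14
Max prey = 117 at step 6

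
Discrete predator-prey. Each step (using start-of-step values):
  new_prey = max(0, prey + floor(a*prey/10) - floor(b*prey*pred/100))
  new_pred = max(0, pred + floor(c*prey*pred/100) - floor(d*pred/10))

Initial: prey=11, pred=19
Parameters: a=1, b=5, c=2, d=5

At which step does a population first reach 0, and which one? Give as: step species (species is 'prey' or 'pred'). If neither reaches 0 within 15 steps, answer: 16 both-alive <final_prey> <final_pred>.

Answer: 16 both-alive 1 1

Derivation:
Step 1: prey: 11+1-10=2; pred: 19+4-9=14
Step 2: prey: 2+0-1=1; pred: 14+0-7=7
Step 3: prey: 1+0-0=1; pred: 7+0-3=4
Step 4: prey: 1+0-0=1; pred: 4+0-2=2
Step 5: prey: 1+0-0=1; pred: 2+0-1=1
Step 6: prey: 1+0-0=1; pred: 1+0-0=1
Steps 7-15: state stable at prey=1, pred=1 (no change)
No extinction within 15 steps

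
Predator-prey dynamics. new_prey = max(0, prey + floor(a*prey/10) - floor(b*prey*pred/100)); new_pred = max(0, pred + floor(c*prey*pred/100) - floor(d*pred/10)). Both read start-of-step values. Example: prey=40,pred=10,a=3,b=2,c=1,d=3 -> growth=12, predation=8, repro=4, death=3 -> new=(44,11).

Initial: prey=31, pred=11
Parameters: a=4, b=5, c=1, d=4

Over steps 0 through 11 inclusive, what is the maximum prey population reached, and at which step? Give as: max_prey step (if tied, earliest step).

Step 1: prey: 31+12-17=26; pred: 11+3-4=10
Step 2: prey: 26+10-13=23; pred: 10+2-4=8
Step 3: prey: 23+9-9=23; pred: 8+1-3=6
Step 4: prey: 23+9-6=26; pred: 6+1-2=5
Step 5: prey: 26+10-6=30; pred: 5+1-2=4
Step 6: prey: 30+12-6=36; pred: 4+1-1=4
Step 7: prey: 36+14-7=43; pred: 4+1-1=4
Step 8: prey: 43+17-8=52; pred: 4+1-1=4
Step 9: prey: 52+20-10=62; pred: 4+2-1=5
Step 10: prey: 62+24-15=71; pred: 5+3-2=6
Step 11: prey: 71+28-21=78; pred: 6+4-2=8
Max prey = 78 at step 11

Answer: 78 11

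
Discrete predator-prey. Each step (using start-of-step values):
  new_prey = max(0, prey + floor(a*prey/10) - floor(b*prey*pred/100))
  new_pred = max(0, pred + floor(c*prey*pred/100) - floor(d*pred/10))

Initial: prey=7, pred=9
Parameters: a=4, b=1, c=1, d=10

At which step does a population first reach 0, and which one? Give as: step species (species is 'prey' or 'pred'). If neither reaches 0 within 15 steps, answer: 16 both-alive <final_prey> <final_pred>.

Answer: 1 pred

Derivation:
Step 1: prey: 7+2-0=9; pred: 9+0-9=0
First extinction: pred at step 1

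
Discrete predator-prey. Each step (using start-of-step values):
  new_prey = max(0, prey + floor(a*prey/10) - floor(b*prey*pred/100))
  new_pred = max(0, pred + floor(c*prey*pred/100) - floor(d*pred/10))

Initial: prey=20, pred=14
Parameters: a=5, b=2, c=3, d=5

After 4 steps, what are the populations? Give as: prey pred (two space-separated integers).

Answer: 33 41

Derivation:
Step 1: prey: 20+10-5=25; pred: 14+8-7=15
Step 2: prey: 25+12-7=30; pred: 15+11-7=19
Step 3: prey: 30+15-11=34; pred: 19+17-9=27
Step 4: prey: 34+17-18=33; pred: 27+27-13=41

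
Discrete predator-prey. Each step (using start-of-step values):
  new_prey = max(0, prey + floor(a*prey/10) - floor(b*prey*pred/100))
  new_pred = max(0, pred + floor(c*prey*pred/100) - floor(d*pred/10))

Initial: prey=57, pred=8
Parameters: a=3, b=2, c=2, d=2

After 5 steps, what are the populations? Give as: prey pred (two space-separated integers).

Answer: 0 90

Derivation:
Step 1: prey: 57+17-9=65; pred: 8+9-1=16
Step 2: prey: 65+19-20=64; pred: 16+20-3=33
Step 3: prey: 64+19-42=41; pred: 33+42-6=69
Step 4: prey: 41+12-56=0; pred: 69+56-13=112
Step 5: prey: 0+0-0=0; pred: 112+0-22=90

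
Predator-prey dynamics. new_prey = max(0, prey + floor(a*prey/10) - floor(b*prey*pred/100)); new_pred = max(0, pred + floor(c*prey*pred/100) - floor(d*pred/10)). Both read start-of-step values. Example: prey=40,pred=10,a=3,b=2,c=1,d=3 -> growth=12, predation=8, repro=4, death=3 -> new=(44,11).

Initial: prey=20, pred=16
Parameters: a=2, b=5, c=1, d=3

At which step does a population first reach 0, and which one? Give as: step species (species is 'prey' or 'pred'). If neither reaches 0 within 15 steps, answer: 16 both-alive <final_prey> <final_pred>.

Answer: 16 both-alive 2 3

Derivation:
Step 1: prey: 20+4-16=8; pred: 16+3-4=15
Step 2: prey: 8+1-6=3; pred: 15+1-4=12
Step 3: prey: 3+0-1=2; pred: 12+0-3=9
Step 4: prey: 2+0-0=2; pred: 9+0-2=7
Step 5: prey: 2+0-0=2; pred: 7+0-2=5
Step 6: prey: 2+0-0=2; pred: 5+0-1=4
Step 7: prey: 2+0-0=2; pred: 4+0-1=3
Step 8: prey: 2+0-0=2; pred: 3+0-0=3
Steps 9-15: state stable at prey=2, pred=3 (no change)
No extinction within 15 steps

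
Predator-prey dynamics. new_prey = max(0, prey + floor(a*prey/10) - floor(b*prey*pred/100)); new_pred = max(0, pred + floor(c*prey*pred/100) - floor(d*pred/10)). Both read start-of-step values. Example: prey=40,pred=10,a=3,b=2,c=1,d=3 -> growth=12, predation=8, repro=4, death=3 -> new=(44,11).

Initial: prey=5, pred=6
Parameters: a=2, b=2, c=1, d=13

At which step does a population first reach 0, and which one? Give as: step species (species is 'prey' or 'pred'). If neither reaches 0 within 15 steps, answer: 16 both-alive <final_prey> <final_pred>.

Answer: 1 pred

Derivation:
Step 1: prey: 5+1-0=6; pred: 6+0-7=0
First extinction: pred at step 1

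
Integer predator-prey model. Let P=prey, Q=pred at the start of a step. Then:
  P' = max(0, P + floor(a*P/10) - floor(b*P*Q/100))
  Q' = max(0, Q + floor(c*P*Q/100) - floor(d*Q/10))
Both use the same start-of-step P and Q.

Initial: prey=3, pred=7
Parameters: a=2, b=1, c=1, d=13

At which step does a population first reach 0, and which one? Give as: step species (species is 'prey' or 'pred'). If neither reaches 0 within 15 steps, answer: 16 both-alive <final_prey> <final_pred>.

Step 1: prey: 3+0-0=3; pred: 7+0-9=0
First extinction: pred at step 1

Answer: 1 pred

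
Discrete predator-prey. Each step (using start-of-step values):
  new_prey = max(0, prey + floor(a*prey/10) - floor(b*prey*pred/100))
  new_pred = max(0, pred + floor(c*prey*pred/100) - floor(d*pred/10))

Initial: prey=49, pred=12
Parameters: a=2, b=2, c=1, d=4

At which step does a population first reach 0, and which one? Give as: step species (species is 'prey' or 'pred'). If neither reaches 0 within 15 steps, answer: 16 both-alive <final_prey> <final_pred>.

Step 1: prey: 49+9-11=47; pred: 12+5-4=13
Step 2: prey: 47+9-12=44; pred: 13+6-5=14
Step 3: prey: 44+8-12=40; pred: 14+6-5=15
Step 4: prey: 40+8-12=36; pred: 15+6-6=15
Step 5: prey: 36+7-10=33; pred: 15+5-6=14
Step 6: prey: 33+6-9=30; pred: 14+4-5=13
Step 7: prey: 30+6-7=29; pred: 13+3-5=11
Step 8: prey: 29+5-6=28; pred: 11+3-4=10
Step 9: prey: 28+5-5=28; pred: 10+2-4=8
Step 10: prey: 28+5-4=29; pred: 8+2-3=7
Step 11: prey: 29+5-4=30; pred: 7+2-2=7
Step 12: prey: 30+6-4=32; pred: 7+2-2=7
Step 13: prey: 32+6-4=34; pred: 7+2-2=7
Step 14: prey: 34+6-4=36; pred: 7+2-2=7
Step 15: prey: 36+7-5=38; pred: 7+2-2=7
No extinction within 15 steps

Answer: 16 both-alive 38 7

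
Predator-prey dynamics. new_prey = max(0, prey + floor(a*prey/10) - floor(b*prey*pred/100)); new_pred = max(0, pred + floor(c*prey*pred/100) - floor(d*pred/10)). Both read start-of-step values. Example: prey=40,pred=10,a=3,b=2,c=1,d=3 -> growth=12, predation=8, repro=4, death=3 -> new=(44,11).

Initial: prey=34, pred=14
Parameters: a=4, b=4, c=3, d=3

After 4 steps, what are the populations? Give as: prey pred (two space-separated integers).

Step 1: prey: 34+13-19=28; pred: 14+14-4=24
Step 2: prey: 28+11-26=13; pred: 24+20-7=37
Step 3: prey: 13+5-19=0; pred: 37+14-11=40
Step 4: prey: 0+0-0=0; pred: 40+0-12=28

Answer: 0 28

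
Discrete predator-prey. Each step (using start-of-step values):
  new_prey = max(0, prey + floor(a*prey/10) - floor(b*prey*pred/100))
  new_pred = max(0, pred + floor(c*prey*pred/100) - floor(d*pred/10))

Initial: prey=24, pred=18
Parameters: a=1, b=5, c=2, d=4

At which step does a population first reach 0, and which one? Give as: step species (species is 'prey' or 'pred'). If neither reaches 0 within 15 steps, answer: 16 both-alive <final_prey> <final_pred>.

Answer: 16 both-alive 1 2

Derivation:
Step 1: prey: 24+2-21=5; pred: 18+8-7=19
Step 2: prey: 5+0-4=1; pred: 19+1-7=13
Step 3: prey: 1+0-0=1; pred: 13+0-5=8
Step 4: prey: 1+0-0=1; pred: 8+0-3=5
Step 5: prey: 1+0-0=1; pred: 5+0-2=3
Step 6: prey: 1+0-0=1; pred: 3+0-1=2
Step 7: prey: 1+0-0=1; pred: 2+0-0=2
Steps 8-15: state stable at prey=1, pred=2 (no change)
No extinction within 15 steps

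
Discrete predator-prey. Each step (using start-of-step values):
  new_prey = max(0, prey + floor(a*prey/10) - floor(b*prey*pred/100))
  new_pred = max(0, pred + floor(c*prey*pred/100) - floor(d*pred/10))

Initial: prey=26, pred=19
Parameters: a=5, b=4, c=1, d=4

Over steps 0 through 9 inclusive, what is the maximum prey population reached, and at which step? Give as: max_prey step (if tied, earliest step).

Step 1: prey: 26+13-19=20; pred: 19+4-7=16
Step 2: prey: 20+10-12=18; pred: 16+3-6=13
Step 3: prey: 18+9-9=18; pred: 13+2-5=10
Step 4: prey: 18+9-7=20; pred: 10+1-4=7
Step 5: prey: 20+10-5=25; pred: 7+1-2=6
Step 6: prey: 25+12-6=31; pred: 6+1-2=5
Step 7: prey: 31+15-6=40; pred: 5+1-2=4
Step 8: prey: 40+20-6=54; pred: 4+1-1=4
Step 9: prey: 54+27-8=73; pred: 4+2-1=5
Max prey = 73 at step 9

Answer: 73 9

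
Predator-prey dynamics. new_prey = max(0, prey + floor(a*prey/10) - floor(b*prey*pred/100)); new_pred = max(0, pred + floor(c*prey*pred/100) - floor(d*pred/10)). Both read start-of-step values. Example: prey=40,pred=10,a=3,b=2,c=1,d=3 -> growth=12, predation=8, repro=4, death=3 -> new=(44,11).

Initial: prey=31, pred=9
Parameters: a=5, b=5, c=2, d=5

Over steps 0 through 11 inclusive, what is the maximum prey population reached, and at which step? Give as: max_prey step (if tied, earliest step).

Step 1: prey: 31+15-13=33; pred: 9+5-4=10
Step 2: prey: 33+16-16=33; pred: 10+6-5=11
Step 3: prey: 33+16-18=31; pred: 11+7-5=13
Step 4: prey: 31+15-20=26; pred: 13+8-6=15
Step 5: prey: 26+13-19=20; pred: 15+7-7=15
Step 6: prey: 20+10-15=15; pred: 15+6-7=14
Step 7: prey: 15+7-10=12; pred: 14+4-7=11
Step 8: prey: 12+6-6=12; pred: 11+2-5=8
Step 9: prey: 12+6-4=14; pred: 8+1-4=5
Step 10: prey: 14+7-3=18; pred: 5+1-2=4
Step 11: prey: 18+9-3=24; pred: 4+1-2=3
Max prey = 33 at step 1

Answer: 33 1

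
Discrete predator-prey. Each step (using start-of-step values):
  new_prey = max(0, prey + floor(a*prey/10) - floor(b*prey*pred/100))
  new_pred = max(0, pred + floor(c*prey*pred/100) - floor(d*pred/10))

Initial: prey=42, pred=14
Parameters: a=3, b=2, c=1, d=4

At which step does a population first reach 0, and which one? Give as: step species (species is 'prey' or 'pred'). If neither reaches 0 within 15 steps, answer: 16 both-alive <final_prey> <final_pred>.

Answer: 16 both-alive 43 15

Derivation:
Step 1: prey: 42+12-11=43; pred: 14+5-5=14
Step 2: prey: 43+12-12=43; pred: 14+6-5=15
Step 3: prey: 43+12-12=43; pred: 15+6-6=15
Steps 4-15: state stable at prey=43, pred=15 (no change)
No extinction within 15 steps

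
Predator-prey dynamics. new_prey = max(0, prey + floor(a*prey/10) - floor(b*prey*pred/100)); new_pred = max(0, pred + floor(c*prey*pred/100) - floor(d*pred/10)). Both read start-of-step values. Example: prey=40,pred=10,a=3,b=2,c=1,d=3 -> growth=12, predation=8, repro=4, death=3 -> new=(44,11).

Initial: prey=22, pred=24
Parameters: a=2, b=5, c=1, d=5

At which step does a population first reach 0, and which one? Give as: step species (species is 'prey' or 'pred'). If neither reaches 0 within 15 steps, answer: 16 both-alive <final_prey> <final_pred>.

Answer: 1 prey

Derivation:
Step 1: prey: 22+4-26=0; pred: 24+5-12=17
First extinction: prey at step 1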